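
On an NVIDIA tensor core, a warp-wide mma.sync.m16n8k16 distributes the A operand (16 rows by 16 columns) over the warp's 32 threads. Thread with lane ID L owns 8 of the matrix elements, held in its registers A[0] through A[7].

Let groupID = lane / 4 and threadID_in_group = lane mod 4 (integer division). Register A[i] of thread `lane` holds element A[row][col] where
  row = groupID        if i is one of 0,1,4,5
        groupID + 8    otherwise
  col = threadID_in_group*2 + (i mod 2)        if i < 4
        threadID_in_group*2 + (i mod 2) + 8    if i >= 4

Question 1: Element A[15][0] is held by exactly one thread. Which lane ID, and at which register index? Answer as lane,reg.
r=15->g=7,rb=1  c=0->cb=0,t=0,b0=0
L=7*4+0=28  i=0*4+1*2+0=2

28,2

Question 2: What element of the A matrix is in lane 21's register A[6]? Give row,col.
lane 21→21/4=5, 21 mod 4=1
i=6  r:5+8→13  c:2·1+0+8→10

13,10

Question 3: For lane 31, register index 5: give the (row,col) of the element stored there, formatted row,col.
31: gr=7,th=3
[5] (7+0,3*2+1+8) = (7,15)

7,15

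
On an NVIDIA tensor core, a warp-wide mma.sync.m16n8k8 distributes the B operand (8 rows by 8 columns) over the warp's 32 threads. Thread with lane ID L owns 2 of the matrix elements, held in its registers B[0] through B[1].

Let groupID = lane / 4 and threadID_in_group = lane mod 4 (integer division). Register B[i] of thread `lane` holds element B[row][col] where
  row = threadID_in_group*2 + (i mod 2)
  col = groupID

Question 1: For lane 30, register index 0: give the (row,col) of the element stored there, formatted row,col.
lane 30⇒30/4=7, 30 mod 4=2
i=0  r:2·2+0⇒4  c:7

4,7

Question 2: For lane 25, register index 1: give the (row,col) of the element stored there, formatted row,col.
L=25⇒gr=25>>2=6, th=25&3=1
[1]⇒row 1·2+1=3  col gr=6

3,6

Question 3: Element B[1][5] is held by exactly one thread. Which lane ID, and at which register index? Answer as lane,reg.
20,1

c=5→G=5  r=1→T=0,p=1
L=5*4+0=20  i=1=1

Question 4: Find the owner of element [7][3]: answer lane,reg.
c=3→G=3  r=7→T=3,p=1
L=3*4+3=15  i=1=1

15,1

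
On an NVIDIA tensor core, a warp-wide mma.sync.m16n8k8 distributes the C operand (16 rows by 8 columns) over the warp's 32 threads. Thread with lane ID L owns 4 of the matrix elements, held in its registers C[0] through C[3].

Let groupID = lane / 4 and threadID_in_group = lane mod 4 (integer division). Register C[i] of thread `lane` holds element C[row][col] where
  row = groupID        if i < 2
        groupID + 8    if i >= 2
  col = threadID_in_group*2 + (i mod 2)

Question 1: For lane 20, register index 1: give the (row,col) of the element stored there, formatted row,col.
L=20=>grp=20>>2=5, tig=20&3=0
[1]=>row 5+0=5  col 0·2+1=1

5,1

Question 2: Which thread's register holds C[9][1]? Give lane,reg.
r=9→G=1,rhi=1  c=1→T=0,p=1
L=1*4+0=4  i=1*2+1=3

4,3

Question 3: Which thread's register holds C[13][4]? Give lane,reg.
22,2

r=13⇒gr=5,Rb=1  c=4⇒th=2,odd=0
L=5*4+2=22  i=1*2+0=2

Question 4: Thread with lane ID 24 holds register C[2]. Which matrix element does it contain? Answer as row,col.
lane 24: gr=6 (24/4), th=0 (24%4)
i=2: r=6+8=14, c=0*2+0=0

14,0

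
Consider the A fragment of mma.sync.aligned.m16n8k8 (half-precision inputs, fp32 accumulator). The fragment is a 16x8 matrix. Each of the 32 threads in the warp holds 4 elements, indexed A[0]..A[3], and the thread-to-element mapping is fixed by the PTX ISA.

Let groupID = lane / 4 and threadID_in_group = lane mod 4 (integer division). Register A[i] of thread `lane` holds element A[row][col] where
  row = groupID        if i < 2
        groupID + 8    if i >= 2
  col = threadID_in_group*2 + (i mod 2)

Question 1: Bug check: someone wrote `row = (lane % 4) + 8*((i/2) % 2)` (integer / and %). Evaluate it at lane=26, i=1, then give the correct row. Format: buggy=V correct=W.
buggy=2 correct=6

`(lane % 4) + 8*((i/2) % 2)`[26,1]→2
lane 26: G=6 (26/4), T=2 (26%4)
i=1: r=6+0=6, c=2*2+1=5
row: 2 vs 6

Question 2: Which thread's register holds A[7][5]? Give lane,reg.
r=7->g=7,rb=0  c=5->t=2,b0=1
L=7*4+2=30  i=0*2+1=1

30,1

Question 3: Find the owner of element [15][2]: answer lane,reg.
r=15->g=7,rb=1  c=2->t=1,b0=0
L=7*4+1=29  i=1*2+0=2

29,2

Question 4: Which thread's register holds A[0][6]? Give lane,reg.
r=0->g=0,rb=0  c=6->t=3,b0=0
L=0*4+3=3  i=0*2+0=0

3,0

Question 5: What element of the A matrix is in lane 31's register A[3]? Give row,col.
L=31->g=31>>2=7, t=31&3=3
[3]->row 7+8=15  col 3·2+1=7

15,7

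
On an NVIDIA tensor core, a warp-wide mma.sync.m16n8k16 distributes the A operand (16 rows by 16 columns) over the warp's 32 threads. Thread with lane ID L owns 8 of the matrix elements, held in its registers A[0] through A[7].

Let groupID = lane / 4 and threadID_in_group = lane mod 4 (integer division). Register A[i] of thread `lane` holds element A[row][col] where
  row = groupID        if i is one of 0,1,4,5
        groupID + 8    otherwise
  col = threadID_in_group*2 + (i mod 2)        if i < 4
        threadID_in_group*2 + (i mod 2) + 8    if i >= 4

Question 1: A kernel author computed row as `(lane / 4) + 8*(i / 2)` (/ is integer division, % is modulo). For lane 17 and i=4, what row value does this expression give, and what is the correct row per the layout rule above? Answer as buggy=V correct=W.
`(lane / 4) + 8*(i / 2)`[17,4]->20
lane 17: g=4 (17/4), t=1 (17%4)
i=4: r=4+0=4, c=1*2+0+8=10
row: 20 vs 4

buggy=20 correct=4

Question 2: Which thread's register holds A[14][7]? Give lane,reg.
r=14→G=6,rhi=1  c=7→chi=0,T=3,p=1
L=6*4+3=27  i=0*4+1*2+1=3

27,3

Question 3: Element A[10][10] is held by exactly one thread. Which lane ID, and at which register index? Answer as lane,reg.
9,6

r: 10->gid=2,r8=1  c: 10->c8=1,tid=1,i&1=0
L=2*4+1=9  i=1*4+1*2+0=6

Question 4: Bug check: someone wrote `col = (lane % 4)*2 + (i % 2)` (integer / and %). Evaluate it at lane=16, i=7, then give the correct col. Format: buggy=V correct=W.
buggy=1 correct=9

`(lane % 4)*2 + (i % 2)`[16,7]→1
lane 16→16/4=4, 16 mod 4=0
i=7  r:4+8→12  c:2·0+1+8→9
col: 1 vs 9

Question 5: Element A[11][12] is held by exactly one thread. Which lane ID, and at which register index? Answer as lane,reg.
r:11=>grp=3,rB=1  c:12=>cB=1,tig=2,lo=0
L=3*4+2=14  i=1*4+1*2+0=6

14,6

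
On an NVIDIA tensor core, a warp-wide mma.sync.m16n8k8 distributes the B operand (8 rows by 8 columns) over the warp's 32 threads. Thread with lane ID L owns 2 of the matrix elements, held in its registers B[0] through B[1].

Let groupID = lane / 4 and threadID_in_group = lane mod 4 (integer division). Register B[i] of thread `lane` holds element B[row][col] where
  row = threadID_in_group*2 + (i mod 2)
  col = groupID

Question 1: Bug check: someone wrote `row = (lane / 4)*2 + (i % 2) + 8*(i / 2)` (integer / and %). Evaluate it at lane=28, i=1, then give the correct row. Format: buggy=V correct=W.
buggy=15 correct=1

`(lane / 4)*2 + (i % 2) + 8*(i / 2)`[28,1]=>15
28: grp=7,tig=0
[1] (0*2+1,7) = (1,7)
row: 15 vs 1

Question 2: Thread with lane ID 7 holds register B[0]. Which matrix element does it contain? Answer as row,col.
6,1

7: gid=1,tid=3
[0] (3*2+0,1) = (6,1)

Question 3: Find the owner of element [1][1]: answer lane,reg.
4,1

c:1=>grp=1  r:1=>tig=0,lo=1
L=1*4+0=4  i=1=1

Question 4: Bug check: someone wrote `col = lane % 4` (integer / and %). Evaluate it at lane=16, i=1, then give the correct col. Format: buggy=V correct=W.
`lane % 4`[16,1]->0
lane 16->16/4=4, 16 mod 4=0
i=1  r:2·0+1->1  c:4
col: 0 vs 4

buggy=0 correct=4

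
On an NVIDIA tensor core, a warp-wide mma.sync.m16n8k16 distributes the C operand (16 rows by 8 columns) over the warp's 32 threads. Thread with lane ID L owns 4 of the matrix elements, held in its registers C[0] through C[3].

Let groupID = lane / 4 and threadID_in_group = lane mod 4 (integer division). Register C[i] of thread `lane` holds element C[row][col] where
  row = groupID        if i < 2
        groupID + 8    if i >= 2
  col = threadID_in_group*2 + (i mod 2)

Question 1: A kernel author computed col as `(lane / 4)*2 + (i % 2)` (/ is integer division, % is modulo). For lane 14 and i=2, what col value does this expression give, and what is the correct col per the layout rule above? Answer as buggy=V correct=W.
buggy=6 correct=4

`(lane / 4)*2 + (i % 2)`[14,2]=>6
lane 14: grp=3 (14/4), tig=2 (14%4)
i=2: r=3+8=11, c=2*2+0=4
col: 6 vs 4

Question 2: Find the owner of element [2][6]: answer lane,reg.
11,0

r=2→G=2,rhi=0  c=6→T=3,p=0
L=2*4+3=11  i=0*2+0=0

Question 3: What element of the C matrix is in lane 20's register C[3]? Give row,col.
13,1

L=20⇒gr=20>>2=5, th=20&3=0
[3]⇒row 5+8=13  col 0·2+1=1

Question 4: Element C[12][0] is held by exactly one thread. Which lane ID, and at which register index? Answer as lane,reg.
r: 12->gid=4,r8=1  c: 0->tid=0,i&1=0
L=4*4+0=16  i=1*2+0=2

16,2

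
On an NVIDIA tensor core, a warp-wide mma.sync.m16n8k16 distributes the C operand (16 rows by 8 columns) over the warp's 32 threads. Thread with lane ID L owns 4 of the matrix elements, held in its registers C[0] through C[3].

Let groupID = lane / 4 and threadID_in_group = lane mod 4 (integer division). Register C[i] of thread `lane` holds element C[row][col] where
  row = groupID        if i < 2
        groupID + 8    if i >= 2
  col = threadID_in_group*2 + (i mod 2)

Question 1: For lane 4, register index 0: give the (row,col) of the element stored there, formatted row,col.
1,0

4: gid=1,tid=0
[0] (1+0,0*2+0) = (1,0)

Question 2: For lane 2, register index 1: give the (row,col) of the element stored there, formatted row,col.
L=2->gid=2>>2=0, tid=2&3=2
[1]->row 0+0=0  col 2·2+1=5

0,5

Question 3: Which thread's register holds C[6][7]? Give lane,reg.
r:6=>grp=6,rB=0  c:7=>tig=3,lo=1
L=6*4+3=27  i=0*2+1=1

27,1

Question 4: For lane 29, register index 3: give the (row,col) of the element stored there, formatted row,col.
lane 29⇒29/4=7, 29 mod 4=1
i=3  r:7+8⇒15  c:2·1+1⇒3

15,3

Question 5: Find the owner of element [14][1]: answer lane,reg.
24,3

r: 14->gid=6,r8=1  c: 1->tid=0,i&1=1
L=6*4+0=24  i=1*2+1=3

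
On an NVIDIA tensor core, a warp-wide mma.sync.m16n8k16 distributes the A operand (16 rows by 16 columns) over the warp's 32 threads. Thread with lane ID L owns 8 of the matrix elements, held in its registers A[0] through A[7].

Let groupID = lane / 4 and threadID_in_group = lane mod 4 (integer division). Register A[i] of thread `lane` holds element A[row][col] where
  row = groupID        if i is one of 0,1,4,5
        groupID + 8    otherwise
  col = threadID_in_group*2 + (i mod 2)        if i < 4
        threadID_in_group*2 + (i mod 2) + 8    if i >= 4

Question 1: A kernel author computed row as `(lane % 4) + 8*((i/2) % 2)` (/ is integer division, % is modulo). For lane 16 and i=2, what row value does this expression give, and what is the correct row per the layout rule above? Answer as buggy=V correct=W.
buggy=8 correct=12

`(lane % 4) + 8*((i/2) % 2)`[16,2]=>8
16: grp=4,tig=0
[2] (4+8,0*2+0+0) = (12,0)
row: 8 vs 12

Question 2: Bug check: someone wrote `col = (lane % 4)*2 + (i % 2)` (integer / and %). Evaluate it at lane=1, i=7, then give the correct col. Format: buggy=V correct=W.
`(lane % 4)*2 + (i % 2)`[1,7]→3
lane 1: G=0 (1/4), T=1 (1%4)
i=7: r=0+8=8, c=1*2+1+8=11
col: 3 vs 11

buggy=3 correct=11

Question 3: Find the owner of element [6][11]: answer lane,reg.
r=6⇒gr=6,Rb=0  c=11⇒Cb=1,th=1,odd=1
L=6*4+1=25  i=1*4+0*2+1=5

25,5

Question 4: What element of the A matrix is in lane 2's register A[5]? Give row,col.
2: g=0,t=2
[5] (0+0,2*2+1+8) = (0,13)

0,13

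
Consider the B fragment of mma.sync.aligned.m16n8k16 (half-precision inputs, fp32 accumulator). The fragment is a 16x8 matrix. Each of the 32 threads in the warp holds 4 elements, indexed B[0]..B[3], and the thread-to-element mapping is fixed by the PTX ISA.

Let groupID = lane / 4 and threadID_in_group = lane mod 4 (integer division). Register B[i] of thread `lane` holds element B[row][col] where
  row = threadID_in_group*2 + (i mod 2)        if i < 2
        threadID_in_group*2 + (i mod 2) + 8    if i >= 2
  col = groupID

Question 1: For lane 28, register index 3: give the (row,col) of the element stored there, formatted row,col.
9,7

lane 28=>28/4=7, 28 mod 4=0
i=3  r:2·0+1+8=>9  c:7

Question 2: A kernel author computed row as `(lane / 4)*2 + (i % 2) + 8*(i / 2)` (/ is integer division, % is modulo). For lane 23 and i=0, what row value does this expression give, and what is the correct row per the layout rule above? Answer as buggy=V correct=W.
`(lane / 4)*2 + (i % 2) + 8*(i / 2)`[23,0]->10
lane 23->23/4=5, 23 mod 4=3
i=0  r:2·3+0+0->6  c:5
row: 10 vs 6

buggy=10 correct=6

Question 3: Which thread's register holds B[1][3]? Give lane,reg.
c: 3->gid=3  r: 1->r8=0,tid=0,i&1=1
L=3*4+0=12  i=0*2+1=1

12,1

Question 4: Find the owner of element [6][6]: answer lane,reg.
27,0

c=6⇒gr=6  r=6⇒Rb=0,th=3,odd=0
L=6*4+3=27  i=0*2+0=0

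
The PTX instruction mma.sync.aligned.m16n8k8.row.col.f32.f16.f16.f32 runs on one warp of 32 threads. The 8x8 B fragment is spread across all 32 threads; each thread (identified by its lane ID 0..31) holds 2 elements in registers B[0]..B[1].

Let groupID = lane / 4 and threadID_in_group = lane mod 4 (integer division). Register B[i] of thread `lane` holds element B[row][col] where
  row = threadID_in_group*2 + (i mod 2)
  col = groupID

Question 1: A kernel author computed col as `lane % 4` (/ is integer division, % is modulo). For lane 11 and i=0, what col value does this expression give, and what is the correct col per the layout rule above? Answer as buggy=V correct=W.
`lane % 4`[11,0]=>3
lane 11=>11/4=2, 11 mod 4=3
i=0  r:2·3+0=>6  c:2
col: 3 vs 2

buggy=3 correct=2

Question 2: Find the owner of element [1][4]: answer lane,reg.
16,1

c:4=>grp=4  r:1=>tig=0,lo=1
L=4*4+0=16  i=1=1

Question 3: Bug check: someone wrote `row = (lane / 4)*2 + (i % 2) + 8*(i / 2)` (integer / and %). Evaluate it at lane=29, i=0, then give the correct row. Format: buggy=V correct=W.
buggy=14 correct=2

`(lane / 4)*2 + (i % 2) + 8*(i / 2)`[29,0]=>14
lane 29: grp=7 (29/4), tig=1 (29%4)
i=0: r=1*2+0=2, c=grp=7
row: 14 vs 2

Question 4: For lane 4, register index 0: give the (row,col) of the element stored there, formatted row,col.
lane 4->4/4=1, 4 mod 4=0
i=0  r:2·0+0->0  c:1

0,1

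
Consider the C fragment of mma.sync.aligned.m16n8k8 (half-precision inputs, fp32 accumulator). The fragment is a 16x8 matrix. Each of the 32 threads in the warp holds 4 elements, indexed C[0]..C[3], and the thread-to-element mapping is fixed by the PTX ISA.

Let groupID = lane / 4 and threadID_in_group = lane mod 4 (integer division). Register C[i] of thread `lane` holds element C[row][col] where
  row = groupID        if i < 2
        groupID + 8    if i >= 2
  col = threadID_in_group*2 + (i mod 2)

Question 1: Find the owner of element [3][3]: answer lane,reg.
13,1

r=3→G=3,rhi=0  c=3→T=1,p=1
L=3*4+1=13  i=0*2+1=1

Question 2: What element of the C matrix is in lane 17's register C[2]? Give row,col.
L=17⇒gr=17>>2=4, th=17&3=1
[2]⇒row 4+8=12  col 1·2+0=2

12,2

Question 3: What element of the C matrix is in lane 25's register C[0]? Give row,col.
25: g=6,t=1
[0] (6+0,1*2+0) = (6,2)

6,2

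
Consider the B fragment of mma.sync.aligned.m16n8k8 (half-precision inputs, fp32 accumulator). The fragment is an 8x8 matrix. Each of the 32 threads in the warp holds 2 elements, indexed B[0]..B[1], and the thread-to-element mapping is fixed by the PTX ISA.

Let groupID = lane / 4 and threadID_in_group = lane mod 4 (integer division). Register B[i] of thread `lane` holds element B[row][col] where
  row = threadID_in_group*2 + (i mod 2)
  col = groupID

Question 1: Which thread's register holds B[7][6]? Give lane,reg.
27,1

c=6→G=6  r=7→T=3,p=1
L=6*4+3=27  i=1=1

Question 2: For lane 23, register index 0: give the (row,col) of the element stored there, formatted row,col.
lane 23: G=5 (23/4), T=3 (23%4)
i=0: r=3*2+0=6, c=G=5

6,5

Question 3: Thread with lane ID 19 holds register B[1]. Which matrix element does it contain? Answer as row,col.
lane 19=>19/4=4, 19 mod 4=3
i=1  r:2·3+1=>7  c:4

7,4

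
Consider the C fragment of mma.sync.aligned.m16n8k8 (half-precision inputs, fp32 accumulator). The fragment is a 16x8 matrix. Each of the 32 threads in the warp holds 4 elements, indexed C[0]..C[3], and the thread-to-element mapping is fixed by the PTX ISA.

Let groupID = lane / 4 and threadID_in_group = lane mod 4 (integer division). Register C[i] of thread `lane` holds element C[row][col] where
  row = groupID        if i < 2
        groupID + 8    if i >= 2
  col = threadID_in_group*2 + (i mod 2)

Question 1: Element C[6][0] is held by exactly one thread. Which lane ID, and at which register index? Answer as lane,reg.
24,0

r=6->g=6,rb=0  c=0->t=0,b0=0
L=6*4+0=24  i=0*2+0=0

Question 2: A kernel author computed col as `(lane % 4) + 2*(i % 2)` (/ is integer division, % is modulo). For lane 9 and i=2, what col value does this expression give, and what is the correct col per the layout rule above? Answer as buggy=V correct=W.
`(lane % 4) + 2*(i % 2)`[9,2]⇒1
lane 9⇒9/4=2, 9 mod 4=1
i=2  r:2+8⇒10  c:2·1+0⇒2
col: 1 vs 2

buggy=1 correct=2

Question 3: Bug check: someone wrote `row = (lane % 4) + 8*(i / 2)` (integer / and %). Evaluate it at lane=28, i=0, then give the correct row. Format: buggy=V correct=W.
buggy=0 correct=7

`(lane % 4) + 8*(i / 2)`[28,0]⇒0
lane 28⇒28/4=7, 28 mod 4=0
i=0  r:7+0⇒7  c:2·0+0⇒0
row: 0 vs 7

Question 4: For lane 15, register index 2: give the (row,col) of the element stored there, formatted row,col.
15: grp=3,tig=3
[2] (3+8,3*2+0) = (11,6)

11,6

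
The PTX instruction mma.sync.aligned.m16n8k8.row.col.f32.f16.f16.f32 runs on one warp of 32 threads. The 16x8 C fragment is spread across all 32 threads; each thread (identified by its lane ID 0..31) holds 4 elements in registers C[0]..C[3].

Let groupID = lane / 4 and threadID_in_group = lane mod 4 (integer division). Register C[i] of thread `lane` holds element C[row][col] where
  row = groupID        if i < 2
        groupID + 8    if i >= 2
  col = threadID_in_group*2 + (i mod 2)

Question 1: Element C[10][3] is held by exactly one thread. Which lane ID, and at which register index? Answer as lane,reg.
r=10⇒gr=2,Rb=1  c=3⇒th=1,odd=1
L=2*4+1=9  i=1*2+1=3

9,3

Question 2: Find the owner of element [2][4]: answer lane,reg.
10,0

r: 2->gid=2,r8=0  c: 4->tid=2,i&1=0
L=2*4+2=10  i=0*2+0=0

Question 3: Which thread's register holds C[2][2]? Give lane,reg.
9,0

r=2->g=2,rb=0  c=2->t=1,b0=0
L=2*4+1=9  i=0*2+0=0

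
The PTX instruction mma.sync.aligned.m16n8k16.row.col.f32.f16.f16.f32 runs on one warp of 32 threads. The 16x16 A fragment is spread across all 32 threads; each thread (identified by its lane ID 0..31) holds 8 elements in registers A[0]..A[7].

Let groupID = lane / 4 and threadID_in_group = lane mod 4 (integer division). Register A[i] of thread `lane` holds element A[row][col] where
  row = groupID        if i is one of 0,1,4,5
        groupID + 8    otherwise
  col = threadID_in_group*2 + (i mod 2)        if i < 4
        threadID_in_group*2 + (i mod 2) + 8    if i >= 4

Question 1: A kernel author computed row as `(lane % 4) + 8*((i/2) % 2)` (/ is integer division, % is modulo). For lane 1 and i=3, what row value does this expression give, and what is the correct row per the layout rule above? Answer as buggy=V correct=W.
`(lane % 4) + 8*((i/2) % 2)`[1,3]->9
lane 1: gid=0 (1/4), tid=1 (1%4)
i=3: r=0+8=8, c=1*2+1+0=3
row: 9 vs 8

buggy=9 correct=8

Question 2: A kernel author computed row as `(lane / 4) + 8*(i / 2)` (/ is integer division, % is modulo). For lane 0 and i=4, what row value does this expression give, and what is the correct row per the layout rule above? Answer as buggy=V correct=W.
buggy=16 correct=0

`(lane / 4) + 8*(i / 2)`[0,4]=>16
0: grp=0,tig=0
[4] (0+0,0*2+0+8) = (0,8)
row: 16 vs 0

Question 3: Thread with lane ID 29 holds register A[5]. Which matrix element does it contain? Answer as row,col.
lane 29: grp=7 (29/4), tig=1 (29%4)
i=5: r=7+0=7, c=1*2+1+8=11

7,11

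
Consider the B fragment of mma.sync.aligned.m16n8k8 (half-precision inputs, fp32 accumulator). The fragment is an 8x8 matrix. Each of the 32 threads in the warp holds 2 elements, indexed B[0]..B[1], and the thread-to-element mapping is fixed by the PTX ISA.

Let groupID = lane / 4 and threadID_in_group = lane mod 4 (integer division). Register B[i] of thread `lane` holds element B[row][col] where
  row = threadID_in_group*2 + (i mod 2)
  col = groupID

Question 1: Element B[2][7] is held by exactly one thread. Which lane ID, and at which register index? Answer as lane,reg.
c=7→G=7  r=2→T=1,p=0
L=7*4+1=29  i=0=0

29,0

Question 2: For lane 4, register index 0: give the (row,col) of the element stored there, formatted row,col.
4: gr=1,th=0
[0] (0*2+0,1) = (0,1)

0,1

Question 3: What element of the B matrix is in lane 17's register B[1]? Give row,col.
lane 17: g=4 (17/4), t=1 (17%4)
i=1: r=1*2+1=3, c=g=4

3,4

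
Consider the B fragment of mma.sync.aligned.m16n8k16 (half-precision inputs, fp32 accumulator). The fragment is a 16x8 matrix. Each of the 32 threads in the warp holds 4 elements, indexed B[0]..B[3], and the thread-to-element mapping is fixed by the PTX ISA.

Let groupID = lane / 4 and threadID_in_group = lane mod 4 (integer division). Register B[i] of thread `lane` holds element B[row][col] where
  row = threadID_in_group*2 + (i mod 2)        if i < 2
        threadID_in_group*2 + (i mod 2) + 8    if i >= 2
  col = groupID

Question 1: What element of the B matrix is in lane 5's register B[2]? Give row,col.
10,1

5: gr=1,th=1
[2] (1*2+0+8,1) = (10,1)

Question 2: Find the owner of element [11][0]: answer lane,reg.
1,3

c=0→G=0  r=11→rhi=1,T=1,p=1
L=0*4+1=1  i=1*2+1=3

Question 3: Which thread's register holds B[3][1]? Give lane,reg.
5,1

c: 1->gid=1  r: 3->r8=0,tid=1,i&1=1
L=1*4+1=5  i=0*2+1=1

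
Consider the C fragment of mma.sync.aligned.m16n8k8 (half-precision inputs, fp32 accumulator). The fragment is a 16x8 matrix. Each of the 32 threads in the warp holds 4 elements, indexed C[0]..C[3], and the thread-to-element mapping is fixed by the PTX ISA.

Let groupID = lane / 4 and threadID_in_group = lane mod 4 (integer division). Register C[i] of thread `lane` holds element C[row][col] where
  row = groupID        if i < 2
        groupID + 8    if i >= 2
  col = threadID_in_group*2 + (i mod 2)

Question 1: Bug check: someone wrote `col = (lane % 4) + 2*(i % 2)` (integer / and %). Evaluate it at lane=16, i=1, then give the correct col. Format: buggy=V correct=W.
`(lane % 4) + 2*(i % 2)`[16,1]->2
lane 16: g=4 (16/4), t=0 (16%4)
i=1: r=4+0=4, c=0*2+1=1
col: 2 vs 1

buggy=2 correct=1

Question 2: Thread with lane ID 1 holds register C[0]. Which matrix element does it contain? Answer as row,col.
L=1→G=1>>2=0, T=1&3=1
[0]→row 0+0=0  col 1·2+0=2

0,2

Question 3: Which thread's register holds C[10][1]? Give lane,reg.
8,3

r:10=>grp=2,rB=1  c:1=>tig=0,lo=1
L=2*4+0=8  i=1*2+1=3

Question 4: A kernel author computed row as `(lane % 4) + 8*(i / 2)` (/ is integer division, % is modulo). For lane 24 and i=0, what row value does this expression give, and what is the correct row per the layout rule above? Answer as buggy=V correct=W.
buggy=0 correct=6

`(lane % 4) + 8*(i / 2)`[24,0]->0
lane 24->24/4=6, 24 mod 4=0
i=0  r:6+0->6  c:2·0+0->0
row: 0 vs 6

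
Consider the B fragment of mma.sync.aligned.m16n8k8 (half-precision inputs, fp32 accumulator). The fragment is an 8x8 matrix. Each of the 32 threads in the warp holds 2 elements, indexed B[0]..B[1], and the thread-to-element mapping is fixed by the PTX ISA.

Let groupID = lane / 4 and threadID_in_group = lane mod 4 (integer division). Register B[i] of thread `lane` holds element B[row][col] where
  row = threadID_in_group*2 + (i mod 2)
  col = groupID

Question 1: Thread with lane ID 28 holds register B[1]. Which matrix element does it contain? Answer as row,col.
lane 28⇒28/4=7, 28 mod 4=0
i=1  r:2·0+1⇒1  c:7

1,7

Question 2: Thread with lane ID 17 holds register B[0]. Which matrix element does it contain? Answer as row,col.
lane 17: g=4 (17/4), t=1 (17%4)
i=0: r=1*2+0=2, c=g=4

2,4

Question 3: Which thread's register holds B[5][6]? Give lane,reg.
26,1

c=6⇒gr=6  r=5⇒th=2,odd=1
L=6*4+2=26  i=1=1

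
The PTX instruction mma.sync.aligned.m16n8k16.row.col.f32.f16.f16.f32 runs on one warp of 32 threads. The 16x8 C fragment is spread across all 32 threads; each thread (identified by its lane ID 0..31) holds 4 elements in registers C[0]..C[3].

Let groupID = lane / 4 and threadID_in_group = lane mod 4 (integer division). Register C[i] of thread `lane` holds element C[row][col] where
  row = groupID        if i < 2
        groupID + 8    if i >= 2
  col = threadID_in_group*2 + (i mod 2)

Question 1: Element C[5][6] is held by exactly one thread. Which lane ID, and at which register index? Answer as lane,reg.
r=5->g=5,rb=0  c=6->t=3,b0=0
L=5*4+3=23  i=0*2+0=0

23,0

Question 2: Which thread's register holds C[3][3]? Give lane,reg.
13,1

r=3→G=3,rhi=0  c=3→T=1,p=1
L=3*4+1=13  i=0*2+1=1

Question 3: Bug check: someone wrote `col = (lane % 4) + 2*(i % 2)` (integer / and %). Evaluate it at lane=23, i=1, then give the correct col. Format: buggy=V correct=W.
`(lane % 4) + 2*(i % 2)`[23,1]⇒5
lane 23⇒23/4=5, 23 mod 4=3
i=1  r:5+0⇒5  c:2·3+1⇒7
col: 5 vs 7

buggy=5 correct=7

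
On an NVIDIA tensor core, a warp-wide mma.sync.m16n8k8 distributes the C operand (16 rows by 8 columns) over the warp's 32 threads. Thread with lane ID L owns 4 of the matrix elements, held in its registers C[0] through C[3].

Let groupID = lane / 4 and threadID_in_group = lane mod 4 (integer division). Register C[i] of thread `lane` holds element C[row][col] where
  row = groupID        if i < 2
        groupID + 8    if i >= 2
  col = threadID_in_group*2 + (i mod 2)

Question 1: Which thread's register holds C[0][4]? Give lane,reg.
2,0

r=0⇒gr=0,Rb=0  c=4⇒th=2,odd=0
L=0*4+2=2  i=0*2+0=0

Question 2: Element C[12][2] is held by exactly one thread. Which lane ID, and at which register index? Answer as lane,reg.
17,2

r: 12->gid=4,r8=1  c: 2->tid=1,i&1=0
L=4*4+1=17  i=1*2+0=2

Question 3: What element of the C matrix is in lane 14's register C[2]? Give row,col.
11,4

lane 14: g=3 (14/4), t=2 (14%4)
i=2: r=3+8=11, c=2*2+0=4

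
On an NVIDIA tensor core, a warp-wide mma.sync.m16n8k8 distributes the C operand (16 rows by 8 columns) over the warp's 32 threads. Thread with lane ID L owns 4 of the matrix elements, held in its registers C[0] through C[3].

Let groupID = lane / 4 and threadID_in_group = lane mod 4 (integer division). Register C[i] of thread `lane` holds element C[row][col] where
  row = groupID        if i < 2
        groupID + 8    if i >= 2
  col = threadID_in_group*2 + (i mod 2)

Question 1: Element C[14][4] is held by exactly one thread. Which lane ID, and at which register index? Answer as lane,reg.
26,2

r:14=>grp=6,rB=1  c:4=>tig=2,lo=0
L=6*4+2=26  i=1*2+0=2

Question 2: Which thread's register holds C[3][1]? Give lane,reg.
r: 3->gid=3,r8=0  c: 1->tid=0,i&1=1
L=3*4+0=12  i=0*2+1=1

12,1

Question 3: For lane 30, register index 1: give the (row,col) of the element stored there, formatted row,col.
7,5

lane 30->30/4=7, 30 mod 4=2
i=1  r:7+0->7  c:2·2+1->5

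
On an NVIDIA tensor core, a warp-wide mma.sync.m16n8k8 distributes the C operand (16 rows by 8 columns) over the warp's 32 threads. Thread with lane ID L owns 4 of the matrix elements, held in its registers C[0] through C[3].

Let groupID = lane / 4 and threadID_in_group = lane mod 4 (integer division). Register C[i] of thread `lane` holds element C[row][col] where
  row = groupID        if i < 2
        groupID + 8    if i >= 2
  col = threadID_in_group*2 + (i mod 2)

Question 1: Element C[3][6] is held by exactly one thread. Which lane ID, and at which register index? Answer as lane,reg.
15,0

r:3=>grp=3,rB=0  c:6=>tig=3,lo=0
L=3*4+3=15  i=0*2+0=0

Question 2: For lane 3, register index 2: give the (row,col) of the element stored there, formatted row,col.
8,6

L=3⇒gr=3>>2=0, th=3&3=3
[2]⇒row 0+8=8  col 3·2+0=6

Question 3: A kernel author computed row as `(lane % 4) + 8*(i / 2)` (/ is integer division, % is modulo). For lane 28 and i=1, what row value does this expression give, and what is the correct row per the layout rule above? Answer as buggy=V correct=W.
buggy=0 correct=7

`(lane % 4) + 8*(i / 2)`[28,1]->0
lane 28->28/4=7, 28 mod 4=0
i=1  r:7+0->7  c:2·0+1->1
row: 0 vs 7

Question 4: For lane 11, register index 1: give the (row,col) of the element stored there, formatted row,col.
2,7

L=11->gid=11>>2=2, tid=11&3=3
[1]->row 2+0=2  col 3·2+1=7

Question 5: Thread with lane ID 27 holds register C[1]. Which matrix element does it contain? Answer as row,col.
6,7

lane 27: g=6 (27/4), t=3 (27%4)
i=1: r=6+0=6, c=3*2+1=7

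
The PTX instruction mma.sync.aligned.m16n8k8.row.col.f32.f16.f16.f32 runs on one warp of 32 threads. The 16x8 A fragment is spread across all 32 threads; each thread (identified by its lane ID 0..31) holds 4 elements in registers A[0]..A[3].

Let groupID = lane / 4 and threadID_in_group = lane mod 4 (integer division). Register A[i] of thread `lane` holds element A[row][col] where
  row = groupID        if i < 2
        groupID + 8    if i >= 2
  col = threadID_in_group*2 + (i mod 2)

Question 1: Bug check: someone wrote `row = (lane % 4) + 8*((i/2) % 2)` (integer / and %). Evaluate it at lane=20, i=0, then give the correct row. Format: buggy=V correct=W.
`(lane % 4) + 8*((i/2) % 2)`[20,0]→0
lane 20: G=5 (20/4), T=0 (20%4)
i=0: r=5+0=5, c=0*2+0=0
row: 0 vs 5

buggy=0 correct=5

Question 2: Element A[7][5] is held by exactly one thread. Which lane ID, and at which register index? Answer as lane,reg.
r: 7->gid=7,r8=0  c: 5->tid=2,i&1=1
L=7*4+2=30  i=0*2+1=1

30,1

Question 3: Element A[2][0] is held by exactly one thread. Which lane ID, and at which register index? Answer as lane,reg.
r=2→G=2,rhi=0  c=0→T=0,p=0
L=2*4+0=8  i=0*2+0=0

8,0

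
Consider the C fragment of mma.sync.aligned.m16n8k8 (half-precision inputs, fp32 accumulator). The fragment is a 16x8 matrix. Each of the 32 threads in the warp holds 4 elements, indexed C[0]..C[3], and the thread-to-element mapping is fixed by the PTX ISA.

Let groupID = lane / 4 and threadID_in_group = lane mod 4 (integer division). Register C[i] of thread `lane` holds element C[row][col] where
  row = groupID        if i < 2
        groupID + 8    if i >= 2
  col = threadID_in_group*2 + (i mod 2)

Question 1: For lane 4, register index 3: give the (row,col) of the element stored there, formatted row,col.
4: grp=1,tig=0
[3] (1+8,0*2+1) = (9,1)

9,1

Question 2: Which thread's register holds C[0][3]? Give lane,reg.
r=0→G=0,rhi=0  c=3→T=1,p=1
L=0*4+1=1  i=0*2+1=1

1,1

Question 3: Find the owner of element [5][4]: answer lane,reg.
22,0

r:5=>grp=5,rB=0  c:4=>tig=2,lo=0
L=5*4+2=22  i=0*2+0=0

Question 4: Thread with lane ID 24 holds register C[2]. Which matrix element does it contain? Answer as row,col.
lane 24: gr=6 (24/4), th=0 (24%4)
i=2: r=6+8=14, c=0*2+0=0

14,0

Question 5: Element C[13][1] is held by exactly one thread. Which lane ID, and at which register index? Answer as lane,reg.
r=13⇒gr=5,Rb=1  c=1⇒th=0,odd=1
L=5*4+0=20  i=1*2+1=3

20,3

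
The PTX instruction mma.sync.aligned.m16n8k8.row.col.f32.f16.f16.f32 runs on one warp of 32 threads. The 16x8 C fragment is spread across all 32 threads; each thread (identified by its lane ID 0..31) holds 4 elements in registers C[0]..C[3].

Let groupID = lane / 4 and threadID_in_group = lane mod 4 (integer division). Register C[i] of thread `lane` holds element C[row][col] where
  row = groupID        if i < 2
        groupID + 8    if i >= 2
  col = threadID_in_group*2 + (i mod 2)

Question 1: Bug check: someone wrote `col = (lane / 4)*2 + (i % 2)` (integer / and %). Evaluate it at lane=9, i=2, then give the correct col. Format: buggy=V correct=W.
buggy=4 correct=2

`(lane / 4)*2 + (i % 2)`[9,2]→4
9: G=2,T=1
[2] (2+8,1*2+0) = (10,2)
col: 4 vs 2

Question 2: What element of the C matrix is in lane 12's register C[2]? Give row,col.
11,0

L=12->g=12>>2=3, t=12&3=0
[2]->row 3+8=11  col 0·2+0=0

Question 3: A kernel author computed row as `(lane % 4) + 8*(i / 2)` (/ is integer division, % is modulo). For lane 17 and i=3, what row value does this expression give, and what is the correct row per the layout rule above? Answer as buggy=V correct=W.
`(lane % 4) + 8*(i / 2)`[17,3]⇒9
lane 17⇒17/4=4, 17 mod 4=1
i=3  r:4+8⇒12  c:2·1+1⇒3
row: 9 vs 12

buggy=9 correct=12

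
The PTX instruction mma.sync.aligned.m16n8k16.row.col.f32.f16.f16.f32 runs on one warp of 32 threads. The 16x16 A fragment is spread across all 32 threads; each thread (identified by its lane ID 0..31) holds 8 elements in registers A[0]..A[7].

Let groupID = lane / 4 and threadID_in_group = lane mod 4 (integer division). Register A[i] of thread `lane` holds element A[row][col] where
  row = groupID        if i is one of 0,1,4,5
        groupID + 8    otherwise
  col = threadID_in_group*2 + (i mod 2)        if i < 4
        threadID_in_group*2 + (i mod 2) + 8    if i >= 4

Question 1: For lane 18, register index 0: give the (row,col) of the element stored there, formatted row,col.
4,4

lane 18: gr=4 (18/4), th=2 (18%4)
i=0: r=4+0=4, c=2*2+0+0=4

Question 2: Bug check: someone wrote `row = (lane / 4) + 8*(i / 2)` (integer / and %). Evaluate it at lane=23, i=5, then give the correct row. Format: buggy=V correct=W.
buggy=21 correct=5

`(lane / 4) + 8*(i / 2)`[23,5]→21
L=23→G=23>>2=5, T=23&3=3
[5]→row 5+0=5  col 3·2+1+8=15
row: 21 vs 5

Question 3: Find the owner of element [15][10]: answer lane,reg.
29,6

r:15=>grp=7,rB=1  c:10=>cB=1,tig=1,lo=0
L=7*4+1=29  i=1*4+1*2+0=6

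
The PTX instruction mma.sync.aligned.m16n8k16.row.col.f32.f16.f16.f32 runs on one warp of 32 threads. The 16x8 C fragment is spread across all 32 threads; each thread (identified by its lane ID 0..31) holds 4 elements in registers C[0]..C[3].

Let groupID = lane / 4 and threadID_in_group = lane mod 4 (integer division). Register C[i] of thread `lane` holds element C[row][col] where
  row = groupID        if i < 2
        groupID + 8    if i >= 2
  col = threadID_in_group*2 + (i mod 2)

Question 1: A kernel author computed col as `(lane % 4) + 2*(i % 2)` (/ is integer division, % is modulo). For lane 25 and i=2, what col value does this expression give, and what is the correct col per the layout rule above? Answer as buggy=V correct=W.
buggy=1 correct=2

`(lane % 4) + 2*(i % 2)`[25,2]⇒1
lane 25: gr=6 (25/4), th=1 (25%4)
i=2: r=6+8=14, c=1*2+0=2
col: 1 vs 2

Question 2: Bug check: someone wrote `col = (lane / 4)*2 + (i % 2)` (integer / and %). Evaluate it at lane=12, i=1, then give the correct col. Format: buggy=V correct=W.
`(lane / 4)*2 + (i % 2)`[12,1]→7
L=12→G=12>>2=3, T=12&3=0
[1]→row 3+0=3  col 0·2+1=1
col: 7 vs 1

buggy=7 correct=1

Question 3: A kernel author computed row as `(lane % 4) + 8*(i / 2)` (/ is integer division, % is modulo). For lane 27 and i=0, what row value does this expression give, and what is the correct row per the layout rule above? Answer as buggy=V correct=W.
`(lane % 4) + 8*(i / 2)`[27,0]->3
L=27->gid=27>>2=6, tid=27&3=3
[0]->row 6+0=6  col 3·2+0=6
row: 3 vs 6

buggy=3 correct=6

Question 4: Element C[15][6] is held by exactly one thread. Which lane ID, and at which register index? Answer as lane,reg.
r=15→G=7,rhi=1  c=6→T=3,p=0
L=7*4+3=31  i=1*2+0=2

31,2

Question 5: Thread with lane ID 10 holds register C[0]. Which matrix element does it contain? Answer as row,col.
2,4

L=10->gid=10>>2=2, tid=10&3=2
[0]->row 2+0=2  col 2·2+0=4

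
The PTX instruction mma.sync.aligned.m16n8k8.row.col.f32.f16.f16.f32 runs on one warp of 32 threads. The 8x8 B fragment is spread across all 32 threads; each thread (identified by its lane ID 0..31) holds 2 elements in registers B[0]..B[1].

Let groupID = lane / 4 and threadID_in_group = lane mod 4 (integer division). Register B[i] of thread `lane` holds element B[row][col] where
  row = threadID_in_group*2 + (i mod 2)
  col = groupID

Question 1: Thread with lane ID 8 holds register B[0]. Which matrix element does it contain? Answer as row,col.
lane 8: g=2 (8/4), t=0 (8%4)
i=0: r=0*2+0=0, c=g=2

0,2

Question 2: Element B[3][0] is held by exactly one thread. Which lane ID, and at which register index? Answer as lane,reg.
c=0->g=0  r=3->t=1,b0=1
L=0*4+1=1  i=1=1

1,1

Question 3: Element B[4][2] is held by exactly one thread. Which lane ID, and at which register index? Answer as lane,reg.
c:2=>grp=2  r:4=>tig=2,lo=0
L=2*4+2=10  i=0=0

10,0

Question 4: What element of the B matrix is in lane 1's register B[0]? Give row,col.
2,0

L=1→G=1>>2=0, T=1&3=1
[0]→row 1·2+0=2  col G=0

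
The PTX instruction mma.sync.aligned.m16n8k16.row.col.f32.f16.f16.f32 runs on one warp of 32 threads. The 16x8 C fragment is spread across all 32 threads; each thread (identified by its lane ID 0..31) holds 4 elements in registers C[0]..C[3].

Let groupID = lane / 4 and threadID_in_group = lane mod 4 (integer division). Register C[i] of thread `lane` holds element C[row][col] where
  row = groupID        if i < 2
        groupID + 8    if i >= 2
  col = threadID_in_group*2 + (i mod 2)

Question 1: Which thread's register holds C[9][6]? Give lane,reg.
r=9->g=1,rb=1  c=6->t=3,b0=0
L=1*4+3=7  i=1*2+0=2

7,2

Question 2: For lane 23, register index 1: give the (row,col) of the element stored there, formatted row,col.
lane 23: g=5 (23/4), t=3 (23%4)
i=1: r=5+0=5, c=3*2+1=7

5,7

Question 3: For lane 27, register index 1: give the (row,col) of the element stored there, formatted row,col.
lane 27: g=6 (27/4), t=3 (27%4)
i=1: r=6+0=6, c=3*2+1=7

6,7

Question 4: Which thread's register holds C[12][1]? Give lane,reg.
16,3

r=12->g=4,rb=1  c=1->t=0,b0=1
L=4*4+0=16  i=1*2+1=3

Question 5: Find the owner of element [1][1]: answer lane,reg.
4,1

r=1→G=1,rhi=0  c=1→T=0,p=1
L=1*4+0=4  i=0*2+1=1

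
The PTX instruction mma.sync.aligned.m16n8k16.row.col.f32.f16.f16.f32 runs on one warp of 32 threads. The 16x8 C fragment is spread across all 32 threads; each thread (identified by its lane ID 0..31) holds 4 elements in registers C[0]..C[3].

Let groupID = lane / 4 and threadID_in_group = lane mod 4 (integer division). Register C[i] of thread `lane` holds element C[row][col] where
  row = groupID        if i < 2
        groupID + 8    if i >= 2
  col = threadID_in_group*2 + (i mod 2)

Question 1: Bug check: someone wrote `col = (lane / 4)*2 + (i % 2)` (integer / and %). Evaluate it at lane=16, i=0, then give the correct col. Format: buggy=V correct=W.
buggy=8 correct=0

`(lane / 4)*2 + (i % 2)`[16,0]=>8
L=16=>grp=16>>2=4, tig=16&3=0
[0]=>row 4+0=4  col 0·2+0=0
col: 8 vs 0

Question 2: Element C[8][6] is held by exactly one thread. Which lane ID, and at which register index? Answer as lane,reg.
r:8=>grp=0,rB=1  c:6=>tig=3,lo=0
L=0*4+3=3  i=1*2+0=2

3,2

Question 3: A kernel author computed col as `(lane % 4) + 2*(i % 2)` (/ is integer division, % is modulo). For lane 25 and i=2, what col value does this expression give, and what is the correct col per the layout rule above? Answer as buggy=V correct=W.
`(lane % 4) + 2*(i % 2)`[25,2]⇒1
25: gr=6,th=1
[2] (6+8,1*2+0) = (14,2)
col: 1 vs 2

buggy=1 correct=2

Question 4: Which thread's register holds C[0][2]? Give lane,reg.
r=0->g=0,rb=0  c=2->t=1,b0=0
L=0*4+1=1  i=0*2+0=0

1,0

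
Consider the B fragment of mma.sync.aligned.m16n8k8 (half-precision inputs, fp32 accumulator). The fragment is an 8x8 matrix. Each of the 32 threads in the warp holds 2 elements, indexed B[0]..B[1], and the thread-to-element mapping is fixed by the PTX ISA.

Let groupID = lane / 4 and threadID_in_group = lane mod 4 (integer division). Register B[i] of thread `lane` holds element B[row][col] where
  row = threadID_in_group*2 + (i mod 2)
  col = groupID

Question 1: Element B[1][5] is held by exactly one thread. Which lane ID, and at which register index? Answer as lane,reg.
c: 5->gid=5  r: 1->tid=0,i&1=1
L=5*4+0=20  i=1=1

20,1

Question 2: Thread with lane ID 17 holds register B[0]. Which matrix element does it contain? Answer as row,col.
2,4

lane 17->17/4=4, 17 mod 4=1
i=0  r:2·1+0->2  c:4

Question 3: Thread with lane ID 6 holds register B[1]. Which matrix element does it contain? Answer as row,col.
L=6→G=6>>2=1, T=6&3=2
[1]→row 2·2+1=5  col G=1

5,1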